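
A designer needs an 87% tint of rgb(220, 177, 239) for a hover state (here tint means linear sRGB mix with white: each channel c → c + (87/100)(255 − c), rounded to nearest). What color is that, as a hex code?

#FAF5FD

Per channel, c → c + 0.87(255 − c):
  R: 220 + 30.45 = 250.45 → 250
  G: 177 + 0.87×(255−177) = 177 + 67.86 = 244.86 → 245
  B: 239 + 13.92 = 252.92 → 253
rgb(250, 245, 253) = #FAF5FD.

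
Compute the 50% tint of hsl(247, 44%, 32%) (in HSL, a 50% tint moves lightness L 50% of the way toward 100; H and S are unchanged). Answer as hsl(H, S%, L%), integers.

hsl(247, 44%, 66%)

L moves 50% from 32 toward 100: 32 + 34 = 66 → 66.
H and S are unchanged.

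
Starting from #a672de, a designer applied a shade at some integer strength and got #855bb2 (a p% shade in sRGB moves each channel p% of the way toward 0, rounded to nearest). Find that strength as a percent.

20%

#a672de is rgb(166, 114, 222); #855bb2 is rgb(133, 91, 178).
On the B channel (widest range): 178 ≈ 222 + (p/100)(0 − 222), so p ≈ 100×(178 − 222)/(0 − 222) = -4400/-222 = 19.82.
p = 20 reproduces all three channels after rounding.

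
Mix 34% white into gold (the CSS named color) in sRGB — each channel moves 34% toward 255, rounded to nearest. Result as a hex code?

CSS gold is rgb(255, 215, 0).
Per channel, c → c + 0.34(255 − c):
  R: 255 + 0.34×(255−255) = 255 + 0 = 255 → 255
  G: 215 + 0.34×(255−215) = 215 + 13.6 = 228.6 → 229
  B: 0 + 0.34×(255−0) = 0 + 86.7 = 86.7 → 87
rgb(255, 229, 87) = #FFE557.

#FFE557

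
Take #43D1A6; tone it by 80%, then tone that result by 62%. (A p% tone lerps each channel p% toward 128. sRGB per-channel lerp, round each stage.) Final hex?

#7B8683

#43D1A6 is rgb(67, 209, 166).
Per channel, c → c + 0.8(128 − c):
  R: 67 + 48.8 = 115.8 → 116
  G: 209 − 64.8 = 144.2 → 144
  B: 166 + 0.8×(128−166) = 166 − 30.4 = 135.6 → 136
After the tone: rgb(116, 144, 136) = #749088.
Lerp each channel 62% toward 128:
  R: 116 + 0.62×(128−116) = 116 + 7.44 = 123.44 → 123
  G: 144 − 9.92 = 134.08 → 134
  B: 136 + 0.62×(128−136) = 136 − 4.96 = 131.04 → 131
rgb(123, 134, 131) = #7B8683.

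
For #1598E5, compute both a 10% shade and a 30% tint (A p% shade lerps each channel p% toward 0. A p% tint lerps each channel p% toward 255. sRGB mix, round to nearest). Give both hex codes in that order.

#1389CE, #5BB7ED

#1598E5 is rgb(21, 152, 229).
10% shade:
  R: 21 − 2.1 = 18.9 → 19
  G: 152 + 0.1×(0−152) = 152 − 15.2 = 136.8 → 137
  B: 229 − 22.9 = 206.1 → 206
  → #1389CE
30% tint:
  R: 21 + 0.3×(255−21) = 21 + 70.2 = 91.2 → 91
  G: 152 + 0.3×(255−152) = 152 + 30.9 = 182.9 → 183
  B: 229 + 0.3×(255−229) = 229 + 7.8 = 236.8 → 237
  → #5BB7ED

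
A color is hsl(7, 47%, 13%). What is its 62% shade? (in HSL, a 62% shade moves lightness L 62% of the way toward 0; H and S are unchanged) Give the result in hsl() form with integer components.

L moves 62% from 13 toward 0: 13 − 8.06 = 4.94 → 5.
H and S are unchanged.

hsl(7, 47%, 5%)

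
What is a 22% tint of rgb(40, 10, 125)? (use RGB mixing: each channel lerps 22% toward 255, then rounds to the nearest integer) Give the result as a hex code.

A 22% tint moves each channel 22% toward 255:
  R: 40 + 0.22×(255−40) = 40 + 47.3 = 87.3 → 87
  G: 10 + 53.9 = 63.9 → 64
  B: 125 + 28.6 = 153.6 → 154
rgb(87, 64, 154) = #57409A.

#57409A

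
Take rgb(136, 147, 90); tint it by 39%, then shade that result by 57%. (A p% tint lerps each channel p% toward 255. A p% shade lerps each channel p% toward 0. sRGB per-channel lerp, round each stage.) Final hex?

#4E5142

A 39% tint moves each channel 39% toward 255:
  R: 136 + 46.41 = 182.41 → 182
  G: 147 + 0.39×(255−147) = 147 + 42.12 = 189.12 → 189
  B: 90 + 0.39×(255−90) = 90 + 64.35 = 154.35 → 154
After the tint: rgb(182, 189, 154) = #B6BD9A.
Lerp each channel 57% toward 0:
  R: 182 + 0.57×(0−182) = 182 − 103.74 = 78.26 → 78
  G: 189 − 107.73 = 81.27 → 81
  B: 154 − 87.78 = 66.22 → 66
rgb(78, 81, 66) = #4E5142.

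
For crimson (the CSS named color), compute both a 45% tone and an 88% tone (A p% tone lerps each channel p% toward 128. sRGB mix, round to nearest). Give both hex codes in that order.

#B3455B, #8B7378

CSS crimson is rgb(220, 20, 60).
45% tone:
  R: 220 + 0.45×(128−220) = 220 − 41.4 = 178.6 → 179
  G: 20 + 48.6 = 68.6 → 69
  B: 60 + 30.6 = 90.6 → 91
  → #B3455B
88% tone:
  R: 220 − 80.96 = 139.04 → 139
  G: 20 + 0.88×(128−20) = 20 + 95.04 = 115.04 → 115
  B: 60 + 59.84 = 119.84 → 120
  → #8B7378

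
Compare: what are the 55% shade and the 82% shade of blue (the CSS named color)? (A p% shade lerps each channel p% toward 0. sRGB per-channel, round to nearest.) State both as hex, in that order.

CSS blue is rgb(0, 0, 255).
55% shade:
  R: 0 + 0 = 0 → 0
  G: 0 + 0.55×(0−0) = 0 + 0 = 0 → 0
  B: 255 − 140.25 = 114.75 → 115
  → #000073
82% shade:
  R: 0 + 0.82×(0−0) = 0 + 0 = 0 → 0
  G: 0 + 0.82×(0−0) = 0 + 0 = 0 → 0
  B: 255 + 0.82×(0−255) = 255 − 209.1 = 45.9 → 46
  → #00002E

#000073, #00002E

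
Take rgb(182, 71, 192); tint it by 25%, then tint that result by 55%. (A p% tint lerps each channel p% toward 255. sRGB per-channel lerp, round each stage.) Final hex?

#E6C1EA

Lerp each channel 25% toward 255:
  R: 182 + 18.25 = 200.25 → 200
  G: 71 + 46 = 117 → 117
  B: 192 + 0.25×(255−192) = 192 + 15.75 = 207.75 → 208
After the tint: rgb(200, 117, 208) = #C875D0.
Per channel, c → c + 0.55(255 − c):
  R: 200 + 0.55×(255−200) = 200 + 30.25 = 230.25 → 230
  G: 117 + 0.55×(255−117) = 117 + 75.9 = 192.9 → 193
  B: 208 + 0.55×(255−208) = 208 + 25.85 = 233.85 → 234
rgb(230, 193, 234) = #E6C1EA.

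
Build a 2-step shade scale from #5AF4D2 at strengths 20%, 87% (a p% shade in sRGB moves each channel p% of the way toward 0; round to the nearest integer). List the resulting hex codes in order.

#5AF4D2 is rgb(90, 244, 210).
20%: (90 − 18 = 72→72, 244 − 48.8 = 195.2→195, 210 − 42 = 168→168) → #48C3A8
87%: (90 − 78.3 = 11.7→12, 244 − 212.28 = 31.72→32, 210 − 182.7 = 27.3→27) → #0C201B

#48C3A8, #0C201B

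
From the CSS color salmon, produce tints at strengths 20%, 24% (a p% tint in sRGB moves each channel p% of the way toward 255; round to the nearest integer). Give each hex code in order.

#FB998E, #FB9E94

CSS salmon is rgb(250, 128, 114).
20%: (250 + 1 = 251→251, 128 + 25.4 = 153.4→153, 114 + 28.2 = 142.2→142) → #FB998E
24%: (250 + 1.2 = 251.2→251, 128 + 30.48 = 158.48→158, 114 + 33.84 = 147.84→148) → #FB9E94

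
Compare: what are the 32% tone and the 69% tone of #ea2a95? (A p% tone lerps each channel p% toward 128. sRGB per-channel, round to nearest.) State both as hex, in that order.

#ea2a95 is rgb(234, 42, 149).
32% tone:
  R: 234 − 33.92 = 200.08 → 200
  G: 42 + 27.52 = 69.52 → 70
  B: 149 − 6.72 = 142.28 → 142
  → #c8468e
69% tone:
  R: 234 − 73.14 = 160.86 → 161
  G: 42 + 59.34 = 101.34 → 101
  B: 149 + 0.69×(128−149) = 149 − 14.49 = 134.51 → 135
  → #a16587

#c8468e, #a16587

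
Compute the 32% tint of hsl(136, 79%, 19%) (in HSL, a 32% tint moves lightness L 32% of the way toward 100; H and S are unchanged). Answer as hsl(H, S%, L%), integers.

L moves 32% from 19 toward 100: 19 + 25.92 = 44.92 → 45.
H and S are unchanged.

hsl(136, 79%, 45%)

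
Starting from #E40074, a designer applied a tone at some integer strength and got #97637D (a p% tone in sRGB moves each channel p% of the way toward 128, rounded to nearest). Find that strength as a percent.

#E40074 is rgb(228, 0, 116); #97637D is rgb(151, 99, 125).
On the G channel (widest range): 99 ≈ 0 + (p/100)(128 − 0), so p ≈ 100×(99 − 0)/(128 − 0) = 9900/128 = 77.34.
p = 77 reproduces all three channels after rounding.

77%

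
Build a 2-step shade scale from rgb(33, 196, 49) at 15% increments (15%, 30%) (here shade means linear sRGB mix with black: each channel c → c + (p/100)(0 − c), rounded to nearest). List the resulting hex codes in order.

#1CA72A, #178922

15%: (33 − 4.95 = 28.05→28, 196 − 29.4 = 166.6→167, 49 − 7.35 = 41.65→42) → #1CA72A
30%: (33 − 9.9 = 23.1→23, 196 − 58.8 = 137.2→137, 49 − 14.7 = 34.3→34) → #178922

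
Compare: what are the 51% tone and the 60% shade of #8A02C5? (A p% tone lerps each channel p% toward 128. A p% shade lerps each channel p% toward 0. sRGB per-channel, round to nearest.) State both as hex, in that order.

#8A02C5 is rgb(138, 2, 197).
51% tone:
  R: 138 − 5.1 = 132.9 → 133
  G: 2 + 64.26 = 66.26 → 66
  B: 197 − 35.19 = 161.81 → 162
  → #8542A2
60% shade:
  R: 138 + 0.6×(0−138) = 138 − 82.8 = 55.2 → 55
  G: 2 − 1.2 = 0.8 → 1
  B: 197 − 118.2 = 78.8 → 79
  → #37014F

#8542A2, #37014F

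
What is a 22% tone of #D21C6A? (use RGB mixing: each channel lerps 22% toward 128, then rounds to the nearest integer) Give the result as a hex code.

#D21C6A is rgb(210, 28, 106).
Lerp each channel 22% toward 128:
  R: 210 + 0.22×(128−210) = 210 − 18.04 = 191.96 → 192
  G: 28 + 0.22×(128−28) = 28 + 22 = 50 → 50
  B: 106 + 4.84 = 110.84 → 111
rgb(192, 50, 111) = #C0326F.

#C0326F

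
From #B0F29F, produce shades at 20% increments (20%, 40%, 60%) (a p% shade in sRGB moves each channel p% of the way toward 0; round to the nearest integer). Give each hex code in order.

#B0F29F is rgb(176, 242, 159).
20%: (176 − 35.2 = 140.8→141, 242 − 48.4 = 193.6→194, 159 − 31.8 = 127.2→127) → #8DC27F
40%: (176 − 70.4 = 105.6→106, 242 − 96.8 = 145.2→145, 159 − 63.6 = 95.4→95) → #6A915F
60%: (176 − 105.6 = 70.4→70, 242 − 145.2 = 96.8→97, 159 − 95.4 = 63.6→64) → #466140

#8DC27F, #6A915F, #466140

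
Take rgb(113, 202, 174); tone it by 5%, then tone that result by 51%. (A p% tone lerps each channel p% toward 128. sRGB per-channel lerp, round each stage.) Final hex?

A 5% tone moves each channel 5% toward 128:
  R: 113 + 0.05×(128−113) = 113 + 0.75 = 113.75 → 114
  G: 202 + 0.05×(128−202) = 202 − 3.7 = 198.3 → 198
  B: 174 − 2.3 = 171.7 → 172
After the tone: rgb(114, 198, 172) = #72C6AC.
Lerp each channel 51% toward 128:
  R: 114 + 0.51×(128−114) = 114 + 7.14 = 121.14 → 121
  G: 198 − 35.7 = 162.3 → 162
  B: 172 + 0.51×(128−172) = 172 − 22.44 = 149.56 → 150
rgb(121, 162, 150) = #79A296.

#79A296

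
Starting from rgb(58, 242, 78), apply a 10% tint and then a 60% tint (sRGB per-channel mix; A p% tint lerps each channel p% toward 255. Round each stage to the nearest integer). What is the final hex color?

A 10% tint moves each channel 10% toward 255:
  R: 58 + 19.7 = 77.7 → 78
  G: 242 + 0.1×(255−242) = 242 + 1.3 = 243.3 → 243
  B: 78 + 0.1×(255−78) = 78 + 17.7 = 95.7 → 96
After the tint: rgb(78, 243, 96) = #4EF360.
Lerp each channel 60% toward 255:
  R: 78 + 106.2 = 184.2 → 184
  G: 243 + 0.6×(255−243) = 243 + 7.2 = 250.2 → 250
  B: 96 + 0.6×(255−96) = 96 + 95.4 = 191.4 → 191
rgb(184, 250, 191) = #B8FABF.

#B8FABF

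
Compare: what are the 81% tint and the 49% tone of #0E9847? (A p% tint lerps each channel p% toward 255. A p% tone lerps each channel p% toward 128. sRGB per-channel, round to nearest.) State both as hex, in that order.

#D1EBDC, #468C63

#0E9847 is rgb(14, 152, 71).
81% tint:
  R: 14 + 0.81×(255−14) = 14 + 195.21 = 209.21 → 209
  G: 152 + 0.81×(255−152) = 152 + 83.43 = 235.43 → 235
  B: 71 + 0.81×(255−71) = 71 + 149.04 = 220.04 → 220
  → #D1EBDC
49% tone:
  R: 14 + 55.86 = 69.86 → 70
  G: 152 − 11.76 = 140.24 → 140
  B: 71 + 0.49×(128−71) = 71 + 27.93 = 98.93 → 99
  → #468C63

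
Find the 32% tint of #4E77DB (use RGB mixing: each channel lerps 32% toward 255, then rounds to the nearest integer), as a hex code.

#4E77DB is rgb(78, 119, 219).
Lerp each channel 32% toward 255:
  R: 78 + 0.32×(255−78) = 78 + 56.64 = 134.64 → 135
  G: 119 + 43.52 = 162.52 → 163
  B: 219 + 0.32×(255−219) = 219 + 11.52 = 230.52 → 231
rgb(135, 163, 231) = #87A3E7.

#87A3E7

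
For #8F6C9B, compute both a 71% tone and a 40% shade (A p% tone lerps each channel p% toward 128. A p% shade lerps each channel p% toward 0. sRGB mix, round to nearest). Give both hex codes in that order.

#847A88, #56415D

#8F6C9B is rgb(143, 108, 155).
71% tone:
  R: 143 − 10.65 = 132.35 → 132
  G: 108 + 0.71×(128−108) = 108 + 14.2 = 122.2 → 122
  B: 155 + 0.71×(128−155) = 155 − 19.17 = 135.83 → 136
  → #847A88
40% shade:
  R: 143 + 0.4×(0−143) = 143 − 57.2 = 85.8 → 86
  G: 108 + 0.4×(0−108) = 108 − 43.2 = 64.8 → 65
  B: 155 − 62 = 93 → 93
  → #56415D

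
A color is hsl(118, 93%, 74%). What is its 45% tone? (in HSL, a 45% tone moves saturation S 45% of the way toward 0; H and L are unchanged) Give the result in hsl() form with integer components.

S moves 45% from 93 toward 0: 93 − 41.85 = 51.15 → 51.
H and L are unchanged.

hsl(118, 51%, 74%)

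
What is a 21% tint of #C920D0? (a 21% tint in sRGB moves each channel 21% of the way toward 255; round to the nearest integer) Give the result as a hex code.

#D44FDA

#C920D0 is rgb(201, 32, 208).
A 21% tint moves each channel 21% toward 255:
  R: 201 + 11.34 = 212.34 → 212
  G: 32 + 46.83 = 78.83 → 79
  B: 208 + 0.21×(255−208) = 208 + 9.87 = 217.87 → 218
rgb(212, 79, 218) = #D44FDA.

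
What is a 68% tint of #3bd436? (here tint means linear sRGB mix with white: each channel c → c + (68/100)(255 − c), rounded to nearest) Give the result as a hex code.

#c0f1bf

#3bd436 is rgb(59, 212, 54).
Lerp each channel 68% toward 255:
  R: 59 + 0.68×(255−59) = 59 + 133.28 = 192.28 → 192
  G: 212 + 29.24 = 241.24 → 241
  B: 54 + 0.68×(255−54) = 54 + 136.68 = 190.68 → 191
rgb(192, 241, 191) = #c0f1bf.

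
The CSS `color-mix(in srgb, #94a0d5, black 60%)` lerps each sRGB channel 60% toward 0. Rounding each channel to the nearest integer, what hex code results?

#94a0d5 is rgb(148, 160, 213).
Per channel, c → c + 0.6(0 − c):
  R: 148 + 0.6×(0−148) = 148 − 88.8 = 59.2 → 59
  G: 160 − 96 = 64 → 64
  B: 213 − 127.8 = 85.2 → 85
rgb(59, 64, 85) = #3b4055.

#3b4055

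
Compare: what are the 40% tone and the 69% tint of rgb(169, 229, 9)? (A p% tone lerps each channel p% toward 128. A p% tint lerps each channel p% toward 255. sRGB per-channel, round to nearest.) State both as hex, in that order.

40% tone:
  R: 169 − 16.4 = 152.6 → 153
  G: 229 + 0.4×(128−229) = 229 − 40.4 = 188.6 → 189
  B: 9 + 47.6 = 56.6 → 57
  → #99BD39
69% tint:
  R: 169 + 59.34 = 228.34 → 228
  G: 229 + 0.69×(255−229) = 229 + 17.94 = 246.94 → 247
  B: 9 + 169.74 = 178.74 → 179
  → #E4F7B3

#99BD39, #E4F7B3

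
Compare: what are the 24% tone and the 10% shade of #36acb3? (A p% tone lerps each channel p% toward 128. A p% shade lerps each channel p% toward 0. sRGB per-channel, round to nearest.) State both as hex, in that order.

#48a1a7, #319ba1

#36acb3 is rgb(54, 172, 179).
24% tone:
  R: 54 + 0.24×(128−54) = 54 + 17.76 = 71.76 → 72
  G: 172 − 10.56 = 161.44 → 161
  B: 179 − 12.24 = 166.76 → 167
  → #48a1a7
10% shade:
  R: 54 + 0.1×(0−54) = 54 − 5.4 = 48.6 → 49
  G: 172 − 17.2 = 154.8 → 155
  B: 179 + 0.1×(0−179) = 179 − 17.9 = 161.1 → 161
  → #319ba1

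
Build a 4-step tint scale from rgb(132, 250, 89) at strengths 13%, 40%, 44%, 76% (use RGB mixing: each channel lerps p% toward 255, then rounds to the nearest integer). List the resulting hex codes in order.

13%: (132 + 15.99 = 147.99→148, 250 + 0.65 = 250.65→251, 89 + 21.58 = 110.58→111) → #94fb6f
40%: (132 + 49.2 = 181.2→181, 250 + 2 = 252→252, 89 + 66.4 = 155.4→155) → #b5fc9b
44%: (132 + 54.12 = 186.12→186, 250 + 2.2 = 252.2→252, 89 + 73.04 = 162.04→162) → #bafca2
76%: (132 + 93.48 = 225.48→225, 250 + 3.8 = 253.8→254, 89 + 126.16 = 215.16→215) → #e1fed7

#94fb6f, #b5fc9b, #bafca2, #e1fed7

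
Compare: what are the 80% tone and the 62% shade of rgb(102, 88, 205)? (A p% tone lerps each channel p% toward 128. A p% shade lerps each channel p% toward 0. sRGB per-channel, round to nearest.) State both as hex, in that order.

80% tone:
  R: 102 + 0.8×(128−102) = 102 + 20.8 = 122.8 → 123
  G: 88 + 32 = 120 → 120
  B: 205 − 61.6 = 143.4 → 143
  → #7b788f
62% shade:
  R: 102 − 63.24 = 38.76 → 39
  G: 88 + 0.62×(0−88) = 88 − 54.56 = 33.44 → 33
  B: 205 − 127.1 = 77.9 → 78
  → #27214e

#7b788f, #27214e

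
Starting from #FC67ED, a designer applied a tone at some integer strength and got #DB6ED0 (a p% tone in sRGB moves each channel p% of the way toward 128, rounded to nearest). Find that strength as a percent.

#FC67ED is rgb(252, 103, 237); #DB6ED0 is rgb(219, 110, 208).
On the R channel (widest range): 219 ≈ 252 + (p/100)(128 − 252), so p ≈ 100×(219 − 252)/(128 − 252) = -3300/-124 = 26.61.
p = 27 reproduces all three channels after rounding.

27%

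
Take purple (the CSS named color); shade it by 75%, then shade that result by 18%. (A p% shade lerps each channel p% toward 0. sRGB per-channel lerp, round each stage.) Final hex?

#1A001A

CSS purple is rgb(128, 0, 128).
A 75% shade moves each channel 75% toward 0:
  R: 128 + 0.75×(0−128) = 128 − 96 = 32 → 32
  G: 0 + 0.75×(0−0) = 0 + 0 = 0 → 0
  B: 128 − 96 = 32 → 32
After the shade: rgb(32, 0, 32) = #200020.
Lerp each channel 18% toward 0:
  R: 32 + 0.18×(0−32) = 32 − 5.76 = 26.24 → 26
  G: 0 + 0 = 0 → 0
  B: 32 − 5.76 = 26.24 → 26
rgb(26, 0, 26) = #1A001A.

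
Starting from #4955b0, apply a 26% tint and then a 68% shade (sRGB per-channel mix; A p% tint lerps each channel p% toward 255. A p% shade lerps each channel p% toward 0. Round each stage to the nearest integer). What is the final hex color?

#26293f

#4955b0 is rgb(73, 85, 176).
Lerp each channel 26% toward 255:
  R: 73 + 0.26×(255−73) = 73 + 47.32 = 120.32 → 120
  G: 85 + 0.26×(255−85) = 85 + 44.2 = 129.2 → 129
  B: 176 + 20.54 = 196.54 → 197
After the tint: rgb(120, 129, 197) = #7881c5.
A 68% shade moves each channel 68% toward 0:
  R: 120 − 81.6 = 38.4 → 38
  G: 129 − 87.72 = 41.28 → 41
  B: 197 − 133.96 = 63.04 → 63
rgb(38, 41, 63) = #26293f.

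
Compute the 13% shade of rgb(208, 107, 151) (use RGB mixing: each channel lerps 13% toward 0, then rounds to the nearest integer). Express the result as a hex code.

#B55D83

Per channel, c → c + 0.13(0 − c):
  R: 208 − 27.04 = 180.96 → 181
  G: 107 − 13.91 = 93.09 → 93
  B: 151 + 0.13×(0−151) = 151 − 19.63 = 131.37 → 131
rgb(181, 93, 131) = #B55D83.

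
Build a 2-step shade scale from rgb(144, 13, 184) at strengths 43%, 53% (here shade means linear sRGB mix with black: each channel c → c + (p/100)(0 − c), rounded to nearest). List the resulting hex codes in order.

43%: (144 − 61.92 = 82.08→82, 13 − 5.59 = 7.41→7, 184 − 79.12 = 104.88→105) → #520769
53%: (144 − 76.32 = 67.68→68, 13 − 6.89 = 6.11→6, 184 − 97.52 = 86.48→86) → #440656

#520769, #440656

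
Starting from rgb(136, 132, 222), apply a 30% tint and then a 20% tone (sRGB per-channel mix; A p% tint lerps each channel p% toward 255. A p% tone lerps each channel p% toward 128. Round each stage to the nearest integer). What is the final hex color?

A 30% tint moves each channel 30% toward 255:
  R: 136 + 0.3×(255−136) = 136 + 35.7 = 171.7 → 172
  G: 132 + 36.9 = 168.9 → 169
  B: 222 + 9.9 = 231.9 → 232
After the tint: rgb(172, 169, 232) = #aca9e8.
A 20% tone moves each channel 20% toward 128:
  R: 172 − 8.8 = 163.2 → 163
  G: 169 − 8.2 = 160.8 → 161
  B: 232 − 20.8 = 211.2 → 211
rgb(163, 161, 211) = #a3a1d3.

#a3a1d3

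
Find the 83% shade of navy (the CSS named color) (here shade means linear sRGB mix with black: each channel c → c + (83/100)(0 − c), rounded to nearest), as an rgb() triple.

CSS navy is rgb(0, 0, 128).
Lerp each channel 83% toward 0:
  R: 0 + 0.83×(0−0) = 0 + 0 = 0 → 0
  G: 0 + 0.83×(0−0) = 0 + 0 = 0 → 0
  B: 128 + 0.83×(0−128) = 128 − 106.24 = 21.76 → 22

rgb(0, 0, 22)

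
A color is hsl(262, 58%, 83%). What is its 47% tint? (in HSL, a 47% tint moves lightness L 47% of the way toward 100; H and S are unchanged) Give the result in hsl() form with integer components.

hsl(262, 58%, 91%)

L moves 47% from 83 toward 100: 83 + 7.99 = 90.99 → 91.
H and S are unchanged.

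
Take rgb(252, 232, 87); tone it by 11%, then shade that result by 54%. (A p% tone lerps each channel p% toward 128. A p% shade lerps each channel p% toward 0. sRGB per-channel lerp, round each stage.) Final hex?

#6d662a

Lerp each channel 11% toward 128:
  R: 252 + 0.11×(128−252) = 252 − 13.64 = 238.36 → 238
  G: 232 + 0.11×(128−232) = 232 − 11.44 = 220.56 → 221
  B: 87 + 4.51 = 91.51 → 92
After the tone: rgb(238, 221, 92) = #eedd5c.
A 54% shade moves each channel 54% toward 0:
  R: 238 − 128.52 = 109.48 → 109
  G: 221 − 119.34 = 101.66 → 102
  B: 92 + 0.54×(0−92) = 92 − 49.68 = 42.32 → 42
rgb(109, 102, 42) = #6d662a.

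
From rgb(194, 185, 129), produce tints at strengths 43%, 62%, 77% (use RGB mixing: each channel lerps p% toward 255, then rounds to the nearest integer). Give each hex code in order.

#dcd7b7, #e8e4cf, #f1efe2

43%: (194 + 26.23 = 220.23→220, 185 + 30.1 = 215.1→215, 129 + 54.18 = 183.18→183) → #dcd7b7
62%: (194 + 37.82 = 231.82→232, 185 + 43.4 = 228.4→228, 129 + 78.12 = 207.12→207) → #e8e4cf
77%: (194 + 46.97 = 240.97→241, 185 + 53.9 = 238.9→239, 129 + 97.02 = 226.02→226) → #f1efe2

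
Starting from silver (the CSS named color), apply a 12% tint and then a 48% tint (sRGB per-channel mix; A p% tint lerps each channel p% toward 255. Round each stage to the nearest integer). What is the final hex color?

#E2E2E2

CSS silver is rgb(192, 192, 192).
A 12% tint moves each channel 12% toward 255:
  R: 192 + 0.12×(255−192) = 192 + 7.56 = 199.56 → 200
  G: 192 + 0.12×(255−192) = 192 + 7.56 = 199.56 → 200
  B: 192 + 0.12×(255−192) = 192 + 7.56 = 199.56 → 200
After the tint: rgb(200, 200, 200) = #C8C8C8.
A 48% tint moves each channel 48% toward 255:
  R: 200 + 26.4 = 226.4 → 226
  G: 200 + 26.4 = 226.4 → 226
  B: 200 + 26.4 = 226.4 → 226
rgb(226, 226, 226) = #E2E2E2.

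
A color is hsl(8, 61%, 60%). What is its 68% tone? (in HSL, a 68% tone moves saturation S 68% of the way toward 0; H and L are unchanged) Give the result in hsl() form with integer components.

S moves 68% from 61 toward 0: 61 − 41.48 = 19.52 → 20.
H and L are unchanged.

hsl(8, 20%, 60%)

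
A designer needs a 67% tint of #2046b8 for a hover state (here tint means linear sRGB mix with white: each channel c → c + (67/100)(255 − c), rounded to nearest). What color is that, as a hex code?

#2046b8 is rgb(32, 70, 184).
Lerp each channel 67% toward 255:
  R: 32 + 0.67×(255−32) = 32 + 149.41 = 181.41 → 181
  G: 70 + 123.95 = 193.95 → 194
  B: 184 + 47.57 = 231.57 → 232
rgb(181, 194, 232) = #b5c2e8.

#b5c2e8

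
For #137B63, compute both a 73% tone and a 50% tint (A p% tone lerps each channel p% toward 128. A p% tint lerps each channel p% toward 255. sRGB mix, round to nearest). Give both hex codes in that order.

#137B63 is rgb(19, 123, 99).
73% tone:
  R: 19 + 79.57 = 98.57 → 99
  G: 123 + 3.65 = 126.65 → 127
  B: 99 + 21.17 = 120.17 → 120
  → #637F78
50% tint:
  R: 19 + 118 = 137 → 137
  G: 123 + 0.5×(255−123) = 123 + 66 = 189 → 189
  B: 99 + 78 = 177 → 177
  → #89BDB1

#637F78, #89BDB1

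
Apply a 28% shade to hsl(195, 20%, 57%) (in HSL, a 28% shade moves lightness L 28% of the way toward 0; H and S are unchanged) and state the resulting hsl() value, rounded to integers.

L moves 28% from 57 toward 0: 57 − 15.96 = 41.04 → 41.
H and S are unchanged.

hsl(195, 20%, 41%)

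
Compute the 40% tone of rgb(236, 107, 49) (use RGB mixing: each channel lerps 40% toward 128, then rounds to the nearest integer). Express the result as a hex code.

#c17351

Lerp each channel 40% toward 128:
  R: 236 − 43.2 = 192.8 → 193
  G: 107 + 0.4×(128−107) = 107 + 8.4 = 115.4 → 115
  B: 49 + 0.4×(128−49) = 49 + 31.6 = 80.6 → 81
rgb(193, 115, 81) = #c17351.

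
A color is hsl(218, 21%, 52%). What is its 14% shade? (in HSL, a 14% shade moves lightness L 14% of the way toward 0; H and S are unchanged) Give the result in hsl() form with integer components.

hsl(218, 21%, 45%)

L moves 14% from 52 toward 0: 52 − 7.28 = 44.72 → 45.
H and S are unchanged.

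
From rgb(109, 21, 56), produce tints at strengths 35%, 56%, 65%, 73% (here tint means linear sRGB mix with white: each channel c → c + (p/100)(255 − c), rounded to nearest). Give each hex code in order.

35%: (109 + 51.1 = 160.1→160, 21 + 81.9 = 102.9→103, 56 + 69.65 = 125.65→126) → #A0677E
56%: (109 + 81.76 = 190.76→191, 21 + 131.04 = 152.04→152, 56 + 111.44 = 167.44→167) → #BF98A7
65%: (109 + 94.9 = 203.9→204, 21 + 152.1 = 173.1→173, 56 + 129.35 = 185.35→185) → #CCADB9
73%: (109 + 106.58 = 215.58→216, 21 + 170.82 = 191.82→192, 56 + 145.27 = 201.27→201) → #D8C0C9

#A0677E, #BF98A7, #CCADB9, #D8C0C9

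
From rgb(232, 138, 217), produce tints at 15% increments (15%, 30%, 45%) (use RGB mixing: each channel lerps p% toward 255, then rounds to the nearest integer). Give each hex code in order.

15%: (232 + 3.45 = 235.45→235, 138 + 17.55 = 155.55→156, 217 + 5.7 = 222.7→223) → #EB9CDF
30%: (232 + 6.9 = 238.9→239, 138 + 35.1 = 173.1→173, 217 + 11.4 = 228.4→228) → #EFADE4
45%: (232 + 10.35 = 242.35→242, 138 + 52.65 = 190.65→191, 217 + 17.1 = 234.1→234) → #F2BFEA

#EB9CDF, #EFADE4, #F2BFEA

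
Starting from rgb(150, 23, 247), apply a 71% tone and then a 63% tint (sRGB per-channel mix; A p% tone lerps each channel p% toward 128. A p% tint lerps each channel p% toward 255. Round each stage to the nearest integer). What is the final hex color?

#D2C5DD

Per channel, c → c + 0.71(128 − c):
  R: 150 − 15.62 = 134.38 → 134
  G: 23 + 0.71×(128−23) = 23 + 74.55 = 97.55 → 98
  B: 247 − 84.49 = 162.51 → 163
After the tone: rgb(134, 98, 163) = #8662A3.
A 63% tint moves each channel 63% toward 255:
  R: 134 + 0.63×(255−134) = 134 + 76.23 = 210.23 → 210
  G: 98 + 0.63×(255−98) = 98 + 98.91 = 196.91 → 197
  B: 163 + 0.63×(255−163) = 163 + 57.96 = 220.96 → 221
rgb(210, 197, 221) = #D2C5DD.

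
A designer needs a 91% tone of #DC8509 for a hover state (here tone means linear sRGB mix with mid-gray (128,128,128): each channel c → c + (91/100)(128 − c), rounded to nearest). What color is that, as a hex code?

#888075

#DC8509 is rgb(220, 133, 9).
Lerp each channel 91% toward 128:
  R: 220 + 0.91×(128−220) = 220 − 83.72 = 136.28 → 136
  G: 133 + 0.91×(128−133) = 133 − 4.55 = 128.45 → 128
  B: 9 + 0.91×(128−9) = 9 + 108.29 = 117.29 → 117
rgb(136, 128, 117) = #888075.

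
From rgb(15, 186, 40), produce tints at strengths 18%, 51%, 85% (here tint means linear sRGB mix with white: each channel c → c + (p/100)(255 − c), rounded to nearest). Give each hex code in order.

#3AC64F, #89DD96, #DBF5DF

18%: (15 + 43.2 = 58.2→58, 186 + 12.42 = 198.42→198, 40 + 38.7 = 78.7→79) → #3AC64F
51%: (15 + 122.4 = 137.4→137, 186 + 35.19 = 221.19→221, 40 + 109.65 = 149.65→150) → #89DD96
85%: (15 + 204 = 219→219, 186 + 58.65 = 244.65→245, 40 + 182.75 = 222.75→223) → #DBF5DF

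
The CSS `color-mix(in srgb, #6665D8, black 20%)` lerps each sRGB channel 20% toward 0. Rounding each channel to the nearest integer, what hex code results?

#5251AD

#6665D8 is rgb(102, 101, 216).
Lerp each channel 20% toward 0:
  R: 102 + 0.2×(0−102) = 102 − 20.4 = 81.6 → 82
  G: 101 + 0.2×(0−101) = 101 − 20.2 = 80.8 → 81
  B: 216 − 43.2 = 172.8 → 173
rgb(82, 81, 173) = #5251AD.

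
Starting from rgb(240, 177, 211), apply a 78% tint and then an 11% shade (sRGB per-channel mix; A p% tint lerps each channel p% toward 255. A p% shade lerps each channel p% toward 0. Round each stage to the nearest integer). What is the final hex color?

#e0d4da

A 78% tint moves each channel 78% toward 255:
  R: 240 + 11.7 = 251.7 → 252
  G: 177 + 60.84 = 237.84 → 238
  B: 211 + 34.32 = 245.32 → 245
After the tint: rgb(252, 238, 245) = #fceef5.
Per channel, c → c + 0.11(0 − c):
  R: 252 − 27.72 = 224.28 → 224
  G: 238 + 0.11×(0−238) = 238 − 26.18 = 211.82 → 212
  B: 245 + 0.11×(0−245) = 245 − 26.95 = 218.05 → 218
rgb(224, 212, 218) = #e0d4da.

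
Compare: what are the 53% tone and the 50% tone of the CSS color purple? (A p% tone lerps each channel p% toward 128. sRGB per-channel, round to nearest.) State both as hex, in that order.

#804480, #804080

CSS purple is rgb(128, 0, 128).
53% tone:
  R: 128 + 0.53×(128−128) = 128 + 0 = 128 → 128
  G: 0 + 67.84 = 67.84 → 68
  B: 128 + 0.53×(128−128) = 128 + 0 = 128 → 128
  → #804480
50% tone:
  R: 128 + 0 = 128 → 128
  G: 0 + 0.5×(128−0) = 0 + 64 = 64 → 64
  B: 128 + 0 = 128 → 128
  → #804080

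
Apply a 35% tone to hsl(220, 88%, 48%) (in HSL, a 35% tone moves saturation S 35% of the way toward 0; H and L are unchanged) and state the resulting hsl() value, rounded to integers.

hsl(220, 57%, 48%)

S moves 35% from 88 toward 0: 88 − 30.8 = 57.2 → 57.
H and L are unchanged.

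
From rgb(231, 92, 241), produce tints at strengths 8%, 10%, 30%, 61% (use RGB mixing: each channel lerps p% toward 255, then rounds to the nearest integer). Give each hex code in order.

#e969f2, #e96cf2, #ee8df5, #f6bffa

8%: (231 + 1.92 = 232.92→233, 92 + 13.04 = 105.04→105, 241 + 1.12 = 242.12→242) → #e969f2
10%: (231 + 2.4 = 233.4→233, 92 + 16.3 = 108.3→108, 241 + 1.4 = 242.4→242) → #e96cf2
30%: (231 + 7.2 = 238.2→238, 92 + 48.9 = 140.9→141, 241 + 4.2 = 245.2→245) → #ee8df5
61%: (231 + 14.64 = 245.64→246, 92 + 99.43 = 191.43→191, 241 + 8.54 = 249.54→250) → #f6bffa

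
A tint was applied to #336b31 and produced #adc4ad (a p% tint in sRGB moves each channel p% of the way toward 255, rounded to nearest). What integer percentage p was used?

#336b31 is rgb(51, 107, 49); #adc4ad is rgb(173, 196, 173).
On the B channel (widest range): 173 ≈ 49 + (p/100)(255 − 49), so p ≈ 100×(173 − 49)/(255 − 49) = 12400/206 = 60.19.
p = 60 reproduces all three channels after rounding.

60%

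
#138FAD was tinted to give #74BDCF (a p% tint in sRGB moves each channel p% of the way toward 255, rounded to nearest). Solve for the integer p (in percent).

#138FAD is rgb(19, 143, 173); #74BDCF is rgb(116, 189, 207).
On the R channel (widest range): 116 ≈ 19 + (p/100)(255 − 19), so p ≈ 100×(116 − 19)/(255 − 19) = 9700/236 = 41.10.
p = 41 reproduces all three channels after rounding.

41%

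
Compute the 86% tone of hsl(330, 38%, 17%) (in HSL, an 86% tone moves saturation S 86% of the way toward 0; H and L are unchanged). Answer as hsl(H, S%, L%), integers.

hsl(330, 5%, 17%)

S moves 86% from 38 toward 0: 38 − 32.68 = 5.32 → 5.
H and L are unchanged.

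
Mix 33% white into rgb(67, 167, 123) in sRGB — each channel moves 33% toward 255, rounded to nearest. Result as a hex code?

#81C4A7

Per channel, c → c + 0.33(255 − c):
  R: 67 + 0.33×(255−67) = 67 + 62.04 = 129.04 → 129
  G: 167 + 0.33×(255−167) = 167 + 29.04 = 196.04 → 196
  B: 123 + 0.33×(255−123) = 123 + 43.56 = 166.56 → 167
rgb(129, 196, 167) = #81C4A7.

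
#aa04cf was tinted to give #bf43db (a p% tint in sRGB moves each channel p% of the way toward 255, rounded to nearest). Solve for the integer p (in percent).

25%

#aa04cf is rgb(170, 4, 207); #bf43db is rgb(191, 67, 219).
On the G channel (widest range): 67 ≈ 4 + (p/100)(255 − 4), so p ≈ 100×(67 − 4)/(255 − 4) = 6300/251 = 25.10.
p = 25 reproduces all three channels after rounding.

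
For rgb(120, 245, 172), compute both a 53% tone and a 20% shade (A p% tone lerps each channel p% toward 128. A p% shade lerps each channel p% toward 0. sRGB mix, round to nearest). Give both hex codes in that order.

53% tone:
  R: 120 + 0.53×(128−120) = 120 + 4.24 = 124.24 → 124
  G: 245 − 62.01 = 182.99 → 183
  B: 172 − 23.32 = 148.68 → 149
  → #7CB795
20% shade:
  R: 120 − 24 = 96 → 96
  G: 245 + 0.2×(0−245) = 245 − 49 = 196 → 196
  B: 172 − 34.4 = 137.6 → 138
  → #60C48A

#7CB795, #60C48A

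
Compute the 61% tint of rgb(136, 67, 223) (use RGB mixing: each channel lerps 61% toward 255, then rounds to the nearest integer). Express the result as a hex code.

Lerp each channel 61% toward 255:
  R: 136 + 0.61×(255−136) = 136 + 72.59 = 208.59 → 209
  G: 67 + 0.61×(255−67) = 67 + 114.68 = 181.68 → 182
  B: 223 + 0.61×(255−223) = 223 + 19.52 = 242.52 → 243
rgb(209, 182, 243) = #D1B6F3.

#D1B6F3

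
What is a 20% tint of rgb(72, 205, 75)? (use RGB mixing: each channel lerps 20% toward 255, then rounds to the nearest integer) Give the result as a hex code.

#6DD76F

Lerp each channel 20% toward 255:
  R: 72 + 36.6 = 108.6 → 109
  G: 205 + 0.2×(255−205) = 205 + 10 = 215 → 215
  B: 75 + 0.2×(255−75) = 75 + 36 = 111 → 111
rgb(109, 215, 111) = #6DD76F.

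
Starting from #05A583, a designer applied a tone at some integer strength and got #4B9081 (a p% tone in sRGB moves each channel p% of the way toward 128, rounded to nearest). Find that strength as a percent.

57%

#05A583 is rgb(5, 165, 131); #4B9081 is rgb(75, 144, 129).
On the R channel (widest range): 75 ≈ 5 + (p/100)(128 − 5), so p ≈ 100×(75 − 5)/(128 − 5) = 7000/123 = 56.91.
p = 57 reproduces all three channels after rounding.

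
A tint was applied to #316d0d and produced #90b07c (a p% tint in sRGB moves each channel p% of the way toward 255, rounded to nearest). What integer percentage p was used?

#316d0d is rgb(49, 109, 13); #90b07c is rgb(144, 176, 124).
On the B channel (widest range): 124 ≈ 13 + (p/100)(255 − 13), so p ≈ 100×(124 − 13)/(255 − 13) = 11100/242 = 45.87.
p = 46 reproduces all three channels after rounding.

46%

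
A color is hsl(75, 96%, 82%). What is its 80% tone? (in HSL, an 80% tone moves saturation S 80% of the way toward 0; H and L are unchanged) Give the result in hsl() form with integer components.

S moves 80% from 96 toward 0: 96 − 76.8 = 19.2 → 19.
H and L are unchanged.

hsl(75, 19%, 82%)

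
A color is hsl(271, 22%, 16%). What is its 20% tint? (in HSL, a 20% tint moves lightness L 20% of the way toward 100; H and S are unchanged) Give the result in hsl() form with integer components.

L moves 20% from 16 toward 100: 16 + 16.8 = 32.8 → 33.
H and S are unchanged.

hsl(271, 22%, 33%)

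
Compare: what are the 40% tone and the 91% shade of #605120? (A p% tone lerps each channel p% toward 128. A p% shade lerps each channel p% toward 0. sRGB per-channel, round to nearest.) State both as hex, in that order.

#605120 is rgb(96, 81, 32).
40% tone:
  R: 96 + 0.4×(128−96) = 96 + 12.8 = 108.8 → 109
  G: 81 + 0.4×(128−81) = 81 + 18.8 = 99.8 → 100
  B: 32 + 0.4×(128−32) = 32 + 38.4 = 70.4 → 70
  → #6D6446
91% shade:
  R: 96 − 87.36 = 8.64 → 9
  G: 81 − 73.71 = 7.29 → 7
  B: 32 + 0.91×(0−32) = 32 − 29.12 = 2.88 → 3
  → #090703

#6D6446, #090703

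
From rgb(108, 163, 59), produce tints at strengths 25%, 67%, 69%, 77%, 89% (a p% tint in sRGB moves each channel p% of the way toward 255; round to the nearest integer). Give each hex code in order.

25%: (108 + 36.75 = 144.75→145, 163 + 23 = 186→186, 59 + 49 = 108→108) → #91BA6C
67%: (108 + 98.49 = 206.49→206, 163 + 61.64 = 224.64→225, 59 + 131.32 = 190.32→190) → #CEE1BE
69%: (108 + 101.43 = 209.43→209, 163 + 63.48 = 226.48→226, 59 + 135.24 = 194.24→194) → #D1E2C2
77%: (108 + 113.19 = 221.19→221, 163 + 70.84 = 233.84→234, 59 + 150.92 = 209.92→210) → #DDEAD2
89%: (108 + 130.83 = 238.83→239, 163 + 81.88 = 244.88→245, 59 + 174.44 = 233.44→233) → #EFF5E9

#91BA6C, #CEE1BE, #D1E2C2, #DDEAD2, #EFF5E9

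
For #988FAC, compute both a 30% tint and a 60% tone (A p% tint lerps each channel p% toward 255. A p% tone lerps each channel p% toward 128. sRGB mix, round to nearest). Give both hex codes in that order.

#B7B1C5, #8A8692

#988FAC is rgb(152, 143, 172).
30% tint:
  R: 152 + 0.3×(255−152) = 152 + 30.9 = 182.9 → 183
  G: 143 + 0.3×(255−143) = 143 + 33.6 = 176.6 → 177
  B: 172 + 24.9 = 196.9 → 197
  → #B7B1C5
60% tone:
  R: 152 + 0.6×(128−152) = 152 − 14.4 = 137.6 → 138
  G: 143 − 9 = 134 → 134
  B: 172 + 0.6×(128−172) = 172 − 26.4 = 145.6 → 146
  → #8A8692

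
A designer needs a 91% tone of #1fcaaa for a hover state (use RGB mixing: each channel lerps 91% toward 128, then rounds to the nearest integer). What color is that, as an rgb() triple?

rgb(119, 135, 132)

#1fcaaa is rgb(31, 202, 170).
A 91% tone moves each channel 91% toward 128:
  R: 31 + 0.91×(128−31) = 31 + 88.27 = 119.27 → 119
  G: 202 + 0.91×(128−202) = 202 − 67.34 = 134.66 → 135
  B: 170 + 0.91×(128−170) = 170 − 38.22 = 131.78 → 132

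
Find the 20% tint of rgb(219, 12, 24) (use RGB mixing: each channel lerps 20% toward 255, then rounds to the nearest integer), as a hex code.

Lerp each channel 20% toward 255:
  R: 219 + 7.2 = 226.2 → 226
  G: 12 + 48.6 = 60.6 → 61
  B: 24 + 0.2×(255−24) = 24 + 46.2 = 70.2 → 70
rgb(226, 61, 70) = #E23D46.

#E23D46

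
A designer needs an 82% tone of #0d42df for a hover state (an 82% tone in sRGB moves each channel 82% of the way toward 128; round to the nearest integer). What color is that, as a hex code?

#0d42df is rgb(13, 66, 223).
Per channel, c → c + 0.82(128 − c):
  R: 13 + 0.82×(128−13) = 13 + 94.3 = 107.3 → 107
  G: 66 + 50.84 = 116.84 → 117
  B: 223 − 77.9 = 145.1 → 145
rgb(107, 117, 145) = #6b7591.

#6b7591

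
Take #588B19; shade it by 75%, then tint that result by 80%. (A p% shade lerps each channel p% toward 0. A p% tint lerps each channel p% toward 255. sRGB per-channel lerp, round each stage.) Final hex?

#588B19 is rgb(88, 139, 25).
Per channel, c → c + 0.75(0 − c):
  R: 88 + 0.75×(0−88) = 88 − 66 = 22 → 22
  G: 139 − 104.25 = 34.75 → 35
  B: 25 − 18.75 = 6.25 → 6
After the shade: rgb(22, 35, 6) = #162306.
Per channel, c → c + 0.8(255 − c):
  R: 22 + 0.8×(255−22) = 22 + 186.4 = 208.4 → 208
  G: 35 + 0.8×(255−35) = 35 + 176 = 211 → 211
  B: 6 + 0.8×(255−6) = 6 + 199.2 = 205.2 → 205
rgb(208, 211, 205) = #D0D3CD.

#D0D3CD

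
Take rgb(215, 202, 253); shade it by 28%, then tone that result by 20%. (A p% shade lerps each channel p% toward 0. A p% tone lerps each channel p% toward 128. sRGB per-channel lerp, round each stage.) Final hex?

Per channel, c → c + 0.28(0 − c):
  R: 215 − 60.2 = 154.8 → 155
  G: 202 + 0.28×(0−202) = 202 − 56.56 = 145.44 → 145
  B: 253 + 0.28×(0−253) = 253 − 70.84 = 182.16 → 182
After the shade: rgb(155, 145, 182) = #9B91B6.
Lerp each channel 20% toward 128:
  R: 155 − 5.4 = 149.6 → 150
  G: 145 + 0.2×(128−145) = 145 − 3.4 = 141.6 → 142
  B: 182 + 0.2×(128−182) = 182 − 10.8 = 171.2 → 171
rgb(150, 142, 171) = #968EAB.

#968EAB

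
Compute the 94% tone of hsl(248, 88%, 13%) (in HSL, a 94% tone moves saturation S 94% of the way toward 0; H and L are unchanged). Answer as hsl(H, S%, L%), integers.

hsl(248, 5%, 13%)

S moves 94% from 88 toward 0: 88 − 82.72 = 5.28 → 5.
H and L are unchanged.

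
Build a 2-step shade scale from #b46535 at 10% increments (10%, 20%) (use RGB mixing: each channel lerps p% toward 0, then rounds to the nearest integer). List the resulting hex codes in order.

#b46535 is rgb(180, 101, 53).
10%: (180 − 18 = 162→162, 101 − 10.1 = 90.9→91, 53 − 5.3 = 47.7→48) → #a25b30
20%: (180 − 36 = 144→144, 101 − 20.2 = 80.8→81, 53 − 10.6 = 42.4→42) → #90512a

#a25b30, #90512a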